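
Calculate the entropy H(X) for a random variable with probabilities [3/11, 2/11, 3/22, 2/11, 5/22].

H(X) = -Σ p(x) log₂ p(x)
  -3/11 × log₂(3/11) = 0.5112
  -2/11 × log₂(2/11) = 0.4472
  -3/22 × log₂(3/22) = 0.3920
  -2/11 × log₂(2/11) = 0.4472
  -5/22 × log₂(5/22) = 0.4858
H(X) = 2.2833 bits


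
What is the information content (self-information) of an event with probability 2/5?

Information content I(x) = -log₂(p(x))
I = -log₂(2/5) = -log₂(0.4000)
I = 1.3219 bits


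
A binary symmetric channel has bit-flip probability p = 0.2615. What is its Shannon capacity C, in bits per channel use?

For BSC with error probability p:
C = 1 - H(p) where H(p) is binary entropy
H(0.2615) = -0.2615 × log₂(0.2615) - 0.7385 × log₂(0.7385)
H(p) = 0.8290
C = 1 - 0.8290 = 0.1710 bits/use


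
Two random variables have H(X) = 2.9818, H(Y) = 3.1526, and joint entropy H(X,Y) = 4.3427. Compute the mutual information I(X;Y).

I(X;Y) = H(X) + H(Y) - H(X,Y)
I(X;Y) = 2.9818 + 3.1526 - 4.3427 = 1.7917 bits


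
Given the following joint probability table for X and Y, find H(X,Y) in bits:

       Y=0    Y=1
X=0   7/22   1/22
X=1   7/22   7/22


H(X,Y) = -Σ p(x,y) log₂ p(x,y)
  p(0,0)=7/22: -0.3182 × log₂(0.3182) = 0.5257
  p(0,1)=1/22: -0.0455 × log₂(0.0455) = 0.2027
  p(1,0)=7/22: -0.3182 × log₂(0.3182) = 0.5257
  p(1,1)=7/22: -0.3182 × log₂(0.3182) = 0.5257
H(X,Y) = 1.7797 bits


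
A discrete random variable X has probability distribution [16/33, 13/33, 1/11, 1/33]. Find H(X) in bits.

H(X) = -Σ p(x) log₂ p(x)
  -16/33 × log₂(16/33) = 0.5064
  -13/33 × log₂(13/33) = 0.5294
  -1/11 × log₂(1/11) = 0.3145
  -1/33 × log₂(1/33) = 0.1529
H(X) = 1.5032 bits


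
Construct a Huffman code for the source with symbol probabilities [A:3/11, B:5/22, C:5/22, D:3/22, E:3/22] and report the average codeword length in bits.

Huffman tree construction:
Combine smallest probabilities repeatedly
Resulting codes:
  A: 10 (length 2)
  B: 00 (length 2)
  C: 01 (length 2)
  D: 110 (length 3)
  E: 111 (length 3)
Average length = Σ p(s) × length(s) = 2.2727 bits


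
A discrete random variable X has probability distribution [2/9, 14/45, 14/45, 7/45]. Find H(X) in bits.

H(X) = -Σ p(x) log₂ p(x)
  -2/9 × log₂(2/9) = 0.4822
  -14/45 × log₂(14/45) = 0.5241
  -14/45 × log₂(14/45) = 0.5241
  -7/45 × log₂(7/45) = 0.4176
H(X) = 1.9479 bits


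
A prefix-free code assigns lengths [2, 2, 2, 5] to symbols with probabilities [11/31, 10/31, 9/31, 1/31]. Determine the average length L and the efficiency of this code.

Average length L = Σ p_i × l_i = 2.0968 bits
Entropy H = 1.7348 bits
Efficiency η = H/L × 100% = 82.73%


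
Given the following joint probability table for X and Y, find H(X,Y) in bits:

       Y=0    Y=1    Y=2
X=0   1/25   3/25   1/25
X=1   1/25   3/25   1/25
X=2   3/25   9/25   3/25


H(X,Y) = -Σ p(x,y) log₂ p(x,y)
  p(0,0)=1/25: -0.0400 × log₂(0.0400) = 0.1858
  p(0,1)=3/25: -0.1200 × log₂(0.1200) = 0.3671
  p(0,2)=1/25: -0.0400 × log₂(0.0400) = 0.1858
  p(1,0)=1/25: -0.0400 × log₂(0.0400) = 0.1858
  p(1,1)=3/25: -0.1200 × log₂(0.1200) = 0.3671
  p(1,2)=1/25: -0.0400 × log₂(0.0400) = 0.1858
  p(2,0)=3/25: -0.1200 × log₂(0.1200) = 0.3671
  p(2,1)=9/25: -0.3600 × log₂(0.3600) = 0.5306
  p(2,2)=3/25: -0.1200 × log₂(0.1200) = 0.3671
H(X,Y) = 2.7419 bits


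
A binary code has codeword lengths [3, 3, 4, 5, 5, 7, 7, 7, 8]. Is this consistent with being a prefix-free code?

Kraft inequality: Σ 2^(-l_i) ≤ 1 for prefix-free code
Calculating: 2^(-3) + 2^(-3) + 2^(-4) + 2^(-5) + 2^(-5) + 2^(-7) + 2^(-7) + 2^(-7) + 2^(-8)
= 0.125 + 0.125 + 0.0625 + 0.03125 + 0.03125 + 0.0078125 + 0.0078125 + 0.0078125 + 0.00390625
= 0.4023
Since 0.4023 ≤ 1, prefix-free code exists


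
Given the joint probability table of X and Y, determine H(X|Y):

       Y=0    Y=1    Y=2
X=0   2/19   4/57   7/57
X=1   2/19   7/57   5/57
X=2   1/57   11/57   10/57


H(X|Y) = Σ_y p(y) H(X|Y=y)
  p(Y=0) = 13/57, H(X|Y=0) = 1.3143
  p(Y=1) = 22/57, H(X|Y=1) = 1.4728
  p(Y=2) = 22/57, H(X|Y=2) = 1.5285
H(X|Y) = 0.2281×1.3143 + 0.3860×1.4728 + 0.3860×1.5285 = 1.4582 bits


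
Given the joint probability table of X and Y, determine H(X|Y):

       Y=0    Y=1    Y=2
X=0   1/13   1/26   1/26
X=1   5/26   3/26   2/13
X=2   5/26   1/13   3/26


H(X|Y) = Σ_y p(y) H(X|Y=y)
  p(Y=0) = 6/13, H(X|Y=0) = 1.4834
  p(Y=1) = 3/13, H(X|Y=1) = 1.4591
  p(Y=2) = 4/13, H(X|Y=2) = 1.4056
H(X|Y) = 0.4615×1.4834 + 0.2308×1.4591 + 0.3077×1.4056 = 1.4539 bits


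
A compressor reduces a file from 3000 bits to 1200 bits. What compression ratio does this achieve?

Compression ratio = Original / Compressed
= 3000 / 1200 = 2.50:1


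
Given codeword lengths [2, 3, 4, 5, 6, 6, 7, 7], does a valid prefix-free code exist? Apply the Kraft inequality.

Kraft inequality: Σ 2^(-l_i) ≤ 1 for prefix-free code
Calculating: 2^(-2) + 2^(-3) + 2^(-4) + 2^(-5) + 2^(-6) + 2^(-6) + 2^(-7) + 2^(-7)
= 0.25 + 0.125 + 0.0625 + 0.03125 + 0.015625 + 0.015625 + 0.0078125 + 0.0078125
= 0.5156
Since 0.5156 ≤ 1, prefix-free code exists


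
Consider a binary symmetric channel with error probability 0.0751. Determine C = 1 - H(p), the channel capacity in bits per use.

For BSC with error probability p:
C = 1 - H(p) where H(p) is binary entropy
H(0.0751) = -0.0751 × log₂(0.0751) - 0.9249 × log₂(0.9249)
H(p) = 0.3847
C = 1 - 0.3847 = 0.6153 bits/use


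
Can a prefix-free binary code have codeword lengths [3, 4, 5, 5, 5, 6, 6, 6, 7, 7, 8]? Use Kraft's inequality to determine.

Kraft inequality: Σ 2^(-l_i) ≤ 1 for prefix-free code
Calculating: 2^(-3) + 2^(-4) + 2^(-5) + 2^(-5) + 2^(-5) + 2^(-6) + 2^(-6) + 2^(-6) + 2^(-7) + 2^(-7) + 2^(-8)
= 0.125 + 0.0625 + 0.03125 + 0.03125 + 0.03125 + 0.015625 + 0.015625 + 0.015625 + 0.0078125 + 0.0078125 + 0.00390625
= 0.3477
Since 0.3477 ≤ 1, prefix-free code exists


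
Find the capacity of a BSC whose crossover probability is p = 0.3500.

For BSC with error probability p:
C = 1 - H(p) where H(p) is binary entropy
H(0.3500) = -0.3500 × log₂(0.3500) - 0.6500 × log₂(0.6500)
H(p) = 0.9341
C = 1 - 0.9341 = 0.0659 bits/use


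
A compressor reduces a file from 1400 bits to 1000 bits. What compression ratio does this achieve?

Compression ratio = Original / Compressed
= 1400 / 1000 = 1.40:1


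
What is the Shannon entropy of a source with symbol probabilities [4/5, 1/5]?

H(X) = -Σ p(x) log₂ p(x)
  -4/5 × log₂(4/5) = 0.2575
  -1/5 × log₂(1/5) = 0.4644
H(X) = 0.7219 bits


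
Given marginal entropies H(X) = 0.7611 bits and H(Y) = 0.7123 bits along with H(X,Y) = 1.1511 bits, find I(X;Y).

I(X;Y) = H(X) + H(Y) - H(X,Y)
I(X;Y) = 0.7611 + 0.7123 - 1.1511 = 0.3223 bits


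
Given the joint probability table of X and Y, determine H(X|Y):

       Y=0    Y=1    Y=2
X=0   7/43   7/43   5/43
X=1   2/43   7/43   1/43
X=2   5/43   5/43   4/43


H(X|Y) = Σ_y p(y) H(X|Y=y)
  p(Y=0) = 14/43, H(X|Y=0) = 1.4316
  p(Y=1) = 19/43, H(X|Y=1) = 1.5683
  p(Y=2) = 10/43, H(X|Y=2) = 1.3610
H(X|Y) = 0.3256×1.4316 + 0.4419×1.5683 + 0.2326×1.3610 = 1.4756 bits


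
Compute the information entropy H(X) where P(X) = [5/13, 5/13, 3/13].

H(X) = -Σ p(x) log₂ p(x)
  -5/13 × log₂(5/13) = 0.5302
  -5/13 × log₂(5/13) = 0.5302
  -3/13 × log₂(3/13) = 0.4882
H(X) = 1.5486 bits


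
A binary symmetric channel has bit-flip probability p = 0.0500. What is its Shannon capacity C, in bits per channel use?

For BSC with error probability p:
C = 1 - H(p) where H(p) is binary entropy
H(0.0500) = -0.0500 × log₂(0.0500) - 0.9500 × log₂(0.9500)
H(p) = 0.2864
C = 1 - 0.2864 = 0.7136 bits/use


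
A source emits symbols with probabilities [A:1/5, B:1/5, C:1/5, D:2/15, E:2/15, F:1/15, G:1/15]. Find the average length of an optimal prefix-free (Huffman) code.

Huffman tree construction:
Combine smallest probabilities repeatedly
Resulting codes:
  A: 111 (length 3)
  B: 00 (length 2)
  C: 01 (length 2)
  D: 100 (length 3)
  E: 101 (length 3)
  F: 1100 (length 4)
  G: 1101 (length 4)
Average length = Σ p(s) × length(s) = 2.7333 bits


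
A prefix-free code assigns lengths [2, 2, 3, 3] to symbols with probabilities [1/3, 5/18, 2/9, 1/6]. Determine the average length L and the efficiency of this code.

Average length L = Σ p_i × l_i = 2.3889 bits
Entropy H = 1.9547 bits
Efficiency η = H/L × 100% = 81.82%


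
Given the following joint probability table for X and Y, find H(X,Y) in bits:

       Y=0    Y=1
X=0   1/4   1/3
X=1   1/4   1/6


H(X,Y) = -Σ p(x,y) log₂ p(x,y)
  p(0,0)=1/4: -0.2500 × log₂(0.2500) = 0.5000
  p(0,1)=1/3: -0.3333 × log₂(0.3333) = 0.5283
  p(1,0)=1/4: -0.2500 × log₂(0.2500) = 0.5000
  p(1,1)=1/6: -0.1667 × log₂(0.1667) = 0.4308
H(X,Y) = 1.9591 bits


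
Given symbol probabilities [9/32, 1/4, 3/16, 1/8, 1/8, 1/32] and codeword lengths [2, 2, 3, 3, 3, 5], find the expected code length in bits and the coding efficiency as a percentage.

Average length L = Σ p_i × l_i = 2.5312 bits
Entropy H = 2.3738 bits
Efficiency η = H/L × 100% = 93.78%


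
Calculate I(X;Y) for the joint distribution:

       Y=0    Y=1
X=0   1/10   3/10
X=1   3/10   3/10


H(X) = 0.9710, H(Y) = 0.9710, H(X,Y) = 1.8955
I(X;Y) = H(X) + H(Y) - H(X,Y) = 0.0464 bits


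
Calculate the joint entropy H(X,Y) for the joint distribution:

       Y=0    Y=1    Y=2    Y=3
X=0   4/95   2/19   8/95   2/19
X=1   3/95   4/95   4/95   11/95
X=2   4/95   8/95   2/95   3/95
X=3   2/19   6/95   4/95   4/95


H(X,Y) = -Σ p(x,y) log₂ p(x,y)
  p(0,0)=4/95: -0.0421 × log₂(0.0421) = 0.1924
  p(0,1)=2/19: -0.1053 × log₂(0.1053) = 0.3419
  p(0,2)=8/95: -0.0842 × log₂(0.0842) = 0.3006
  p(0,3)=2/19: -0.1053 × log₂(0.1053) = 0.3419
  p(1,0)=3/95: -0.0316 × log₂(0.0316) = 0.1574
  p(1,1)=4/95: -0.0421 × log₂(0.0421) = 0.1924
  p(1,2)=4/95: -0.0421 × log₂(0.0421) = 0.1924
  p(1,3)=11/95: -0.1158 × log₂(0.1158) = 0.3602
  p(2,0)=4/95: -0.0421 × log₂(0.0421) = 0.1924
  p(2,1)=8/95: -0.0842 × log₂(0.0842) = 0.3006
  p(2,2)=2/95: -0.0211 × log₂(0.0211) = 0.1173
  p(2,3)=3/95: -0.0316 × log₂(0.0316) = 0.1574
  p(3,0)=2/19: -0.1053 × log₂(0.1053) = 0.3419
  p(3,1)=6/95: -0.0632 × log₂(0.0632) = 0.2517
  p(3,2)=4/95: -0.0421 × log₂(0.0421) = 0.1924
  p(3,3)=4/95: -0.0421 × log₂(0.0421) = 0.1924
H(X,Y) = 3.8253 bits


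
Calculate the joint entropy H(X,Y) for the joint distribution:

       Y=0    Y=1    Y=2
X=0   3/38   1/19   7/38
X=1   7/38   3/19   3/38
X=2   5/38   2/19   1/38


H(X,Y) = -Σ p(x,y) log₂ p(x,y)
  p(0,0)=3/38: -0.0789 × log₂(0.0789) = 0.2892
  p(0,1)=1/19: -0.0526 × log₂(0.0526) = 0.2236
  p(0,2)=7/38: -0.1842 × log₂(0.1842) = 0.4496
  p(1,0)=7/38: -0.1842 × log₂(0.1842) = 0.4496
  p(1,1)=3/19: -0.1579 × log₂(0.1579) = 0.4205
  p(1,2)=3/38: -0.0789 × log₂(0.0789) = 0.2892
  p(2,0)=5/38: -0.1316 × log₂(0.1316) = 0.3850
  p(2,1)=2/19: -0.1053 × log₂(0.1053) = 0.3419
  p(2,2)=1/38: -0.0263 × log₂(0.0263) = 0.1381
H(X,Y) = 2.9866 bits


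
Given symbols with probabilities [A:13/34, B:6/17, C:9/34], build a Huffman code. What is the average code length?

Huffman tree construction:
Combine smallest probabilities repeatedly
Resulting codes:
  A: 0 (length 1)
  B: 11 (length 2)
  C: 10 (length 2)
Average length = Σ p(s) × length(s) = 1.6176 bits


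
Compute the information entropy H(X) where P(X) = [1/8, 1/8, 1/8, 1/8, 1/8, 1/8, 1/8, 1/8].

H(X) = -Σ p(x) log₂ p(x)
  -1/8 × log₂(1/8) = 0.3750
  -1/8 × log₂(1/8) = 0.3750
  -1/8 × log₂(1/8) = 0.3750
  -1/8 × log₂(1/8) = 0.3750
  -1/8 × log₂(1/8) = 0.3750
  -1/8 × log₂(1/8) = 0.3750
  -1/8 × log₂(1/8) = 0.3750
  -1/8 × log₂(1/8) = 0.3750
H(X) = 3.0000 bits


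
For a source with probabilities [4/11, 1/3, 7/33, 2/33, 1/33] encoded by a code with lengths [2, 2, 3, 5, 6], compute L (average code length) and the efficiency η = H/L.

Average length L = Σ p_i × l_i = 2.5152 bits
Entropy H = 1.9315 bits
Efficiency η = H/L × 100% = 76.80%


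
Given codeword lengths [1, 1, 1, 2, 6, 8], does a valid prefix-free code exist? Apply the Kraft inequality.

Kraft inequality: Σ 2^(-l_i) ≤ 1 for prefix-free code
Calculating: 2^(-1) + 2^(-1) + 2^(-1) + 2^(-2) + 2^(-6) + 2^(-8)
= 0.5 + 0.5 + 0.5 + 0.25 + 0.015625 + 0.00390625
= 1.7695
Since 1.7695 > 1, prefix-free code does not exist


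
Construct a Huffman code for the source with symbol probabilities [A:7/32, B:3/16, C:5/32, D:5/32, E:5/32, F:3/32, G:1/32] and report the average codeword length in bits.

Huffman tree construction:
Combine smallest probabilities repeatedly
Resulting codes:
  A: 01 (length 2)
  B: 00 (length 2)
  C: 101 (length 3)
  D: 110 (length 3)
  E: 111 (length 3)
  F: 1001 (length 4)
  G: 1000 (length 4)
Average length = Σ p(s) × length(s) = 2.7188 bits


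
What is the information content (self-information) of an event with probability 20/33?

Information content I(x) = -log₂(p(x))
I = -log₂(20/33) = -log₂(0.6061)
I = 0.7225 bits


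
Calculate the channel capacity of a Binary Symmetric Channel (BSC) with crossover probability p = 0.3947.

For BSC with error probability p:
C = 1 - H(p) where H(p) is binary entropy
H(0.3947) = -0.3947 × log₂(0.3947) - 0.6053 × log₂(0.6053)
H(p) = 0.9678
C = 1 - 0.9678 = 0.0322 bits/use


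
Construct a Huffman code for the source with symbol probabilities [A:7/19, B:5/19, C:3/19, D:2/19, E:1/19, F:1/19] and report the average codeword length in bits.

Huffman tree construction:
Combine smallest probabilities repeatedly
Resulting codes:
  A: 11 (length 2)
  B: 10 (length 2)
  C: 00 (length 2)
  D: 010 (length 3)
  E: 0110 (length 4)
  F: 0111 (length 4)
Average length = Σ p(s) × length(s) = 2.3158 bits


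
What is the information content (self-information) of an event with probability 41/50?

Information content I(x) = -log₂(p(x))
I = -log₂(41/50) = -log₂(0.8200)
I = 0.2863 bits


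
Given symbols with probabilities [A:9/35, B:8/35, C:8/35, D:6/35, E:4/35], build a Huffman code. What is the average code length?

Huffman tree construction:
Combine smallest probabilities repeatedly
Resulting codes:
  A: 10 (length 2)
  B: 00 (length 2)
  C: 01 (length 2)
  D: 111 (length 3)
  E: 110 (length 3)
Average length = Σ p(s) × length(s) = 2.2857 bits


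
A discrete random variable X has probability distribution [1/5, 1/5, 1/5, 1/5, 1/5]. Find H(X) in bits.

H(X) = -Σ p(x) log₂ p(x)
  -1/5 × log₂(1/5) = 0.4644
  -1/5 × log₂(1/5) = 0.4644
  -1/5 × log₂(1/5) = 0.4644
  -1/5 × log₂(1/5) = 0.4644
  -1/5 × log₂(1/5) = 0.4644
H(X) = 2.3219 bits


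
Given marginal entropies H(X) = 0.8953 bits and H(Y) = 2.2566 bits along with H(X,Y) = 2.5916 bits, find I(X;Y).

I(X;Y) = H(X) + H(Y) - H(X,Y)
I(X;Y) = 0.8953 + 2.2566 - 2.5916 = 0.5603 bits


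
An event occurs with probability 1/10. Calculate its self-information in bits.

Information content I(x) = -log₂(p(x))
I = -log₂(1/10) = -log₂(0.1000)
I = 3.3219 bits


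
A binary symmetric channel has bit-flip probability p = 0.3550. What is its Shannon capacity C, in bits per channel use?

For BSC with error probability p:
C = 1 - H(p) where H(p) is binary entropy
H(0.3550) = -0.3550 × log₂(0.3550) - 0.6450 × log₂(0.6450)
H(p) = 0.9385
C = 1 - 0.9385 = 0.0615 bits/use


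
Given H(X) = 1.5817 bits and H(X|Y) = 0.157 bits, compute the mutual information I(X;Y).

I(X;Y) = H(X) - H(X|Y)
I(X;Y) = 1.5817 - 0.157 = 1.4247 bits


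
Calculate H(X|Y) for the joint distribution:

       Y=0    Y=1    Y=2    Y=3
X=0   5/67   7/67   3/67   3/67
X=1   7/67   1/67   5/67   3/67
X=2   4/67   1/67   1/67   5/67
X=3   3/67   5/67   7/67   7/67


H(X|Y) = Σ_y p(y) H(X|Y=y)
  p(Y=0) = 19/67, H(X|Y=0) = 1.9313
  p(Y=1) = 14/67, H(X|Y=1) = 1.5744
  p(Y=2) = 16/67, H(X|Y=2) = 1.7490
  p(Y=3) = 18/67, H(X|Y=3) = 1.9049
H(X|Y) = 0.2836×1.9313 + 0.2090×1.5744 + 0.2388×1.7490 + 0.2687×1.9049 = 1.8061 bits


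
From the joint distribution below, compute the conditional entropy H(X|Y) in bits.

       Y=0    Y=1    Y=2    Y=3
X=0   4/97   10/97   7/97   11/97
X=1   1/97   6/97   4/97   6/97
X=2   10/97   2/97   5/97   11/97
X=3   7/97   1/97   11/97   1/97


H(X|Y) = Σ_y p(y) H(X|Y=y)
  p(Y=0) = 22/97, H(X|Y=0) = 1.6926
  p(Y=1) = 19/97, H(X|Y=1) = 1.5780
  p(Y=2) = 27/97, H(X|Y=2) = 1.8914
  p(Y=3) = 29/97, H(X|Y=3) = 1.6988
H(X|Y) = 0.2268×1.6926 + 0.1959×1.5780 + 0.2784×1.8914 + 0.2990×1.6988 = 1.7273 bits


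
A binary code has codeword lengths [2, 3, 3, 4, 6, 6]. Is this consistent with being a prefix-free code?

Kraft inequality: Σ 2^(-l_i) ≤ 1 for prefix-free code
Calculating: 2^(-2) + 2^(-3) + 2^(-3) + 2^(-4) + 2^(-6) + 2^(-6)
= 0.25 + 0.125 + 0.125 + 0.0625 + 0.015625 + 0.015625
= 0.5938
Since 0.5938 ≤ 1, prefix-free code exists


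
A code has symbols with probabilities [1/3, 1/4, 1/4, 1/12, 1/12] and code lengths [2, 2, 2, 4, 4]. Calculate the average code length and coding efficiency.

Average length L = Σ p_i × l_i = 2.3333 bits
Entropy H = 2.1258 bits
Efficiency η = H/L × 100% = 91.11%


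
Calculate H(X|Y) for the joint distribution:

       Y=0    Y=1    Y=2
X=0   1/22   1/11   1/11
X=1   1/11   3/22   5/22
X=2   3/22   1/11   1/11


H(X|Y) = Σ_y p(y) H(X|Y=y)
  p(Y=0) = 3/11, H(X|Y=0) = 1.4591
  p(Y=1) = 7/22, H(X|Y=1) = 1.5567
  p(Y=2) = 9/22, H(X|Y=2) = 1.4355
H(X|Y) = 0.2727×1.4591 + 0.3182×1.5567 + 0.4091×1.4355 = 1.4805 bits


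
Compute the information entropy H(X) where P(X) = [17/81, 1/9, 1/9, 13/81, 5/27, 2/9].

H(X) = -Σ p(x) log₂ p(x)
  -17/81 × log₂(17/81) = 0.4727
  -1/9 × log₂(1/9) = 0.3522
  -1/9 × log₂(1/9) = 0.3522
  -13/81 × log₂(13/81) = 0.4236
  -5/27 × log₂(5/27) = 0.4505
  -2/9 × log₂(2/9) = 0.4822
H(X) = 2.5335 bits


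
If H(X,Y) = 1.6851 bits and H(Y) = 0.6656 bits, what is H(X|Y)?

Chain rule: H(X,Y) = H(X|Y) + H(Y)
H(X|Y) = H(X,Y) - H(Y) = 1.6851 - 0.6656 = 1.0195 bits


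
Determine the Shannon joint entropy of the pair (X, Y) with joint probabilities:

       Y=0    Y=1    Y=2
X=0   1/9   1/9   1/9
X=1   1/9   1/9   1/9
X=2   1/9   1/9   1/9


H(X,Y) = -Σ p(x,y) log₂ p(x,y)
  p(0,0)=1/9: -0.1111 × log₂(0.1111) = 0.3522
  p(0,1)=1/9: -0.1111 × log₂(0.1111) = 0.3522
  p(0,2)=1/9: -0.1111 × log₂(0.1111) = 0.3522
  p(1,0)=1/9: -0.1111 × log₂(0.1111) = 0.3522
  p(1,1)=1/9: -0.1111 × log₂(0.1111) = 0.3522
  p(1,2)=1/9: -0.1111 × log₂(0.1111) = 0.3522
  p(2,0)=1/9: -0.1111 × log₂(0.1111) = 0.3522
  p(2,1)=1/9: -0.1111 × log₂(0.1111) = 0.3522
  p(2,2)=1/9: -0.1111 × log₂(0.1111) = 0.3522
H(X,Y) = 3.1699 bits


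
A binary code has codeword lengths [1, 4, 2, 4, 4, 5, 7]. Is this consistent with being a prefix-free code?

Kraft inequality: Σ 2^(-l_i) ≤ 1 for prefix-free code
Calculating: 2^(-1) + 2^(-4) + 2^(-2) + 2^(-4) + 2^(-4) + 2^(-5) + 2^(-7)
= 0.5 + 0.0625 + 0.25 + 0.0625 + 0.0625 + 0.03125 + 0.0078125
= 0.9766
Since 0.9766 ≤ 1, prefix-free code exists


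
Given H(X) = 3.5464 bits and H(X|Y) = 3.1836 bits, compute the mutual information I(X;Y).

I(X;Y) = H(X) - H(X|Y)
I(X;Y) = 3.5464 - 3.1836 = 0.3628 bits


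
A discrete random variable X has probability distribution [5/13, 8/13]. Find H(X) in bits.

H(X) = -Σ p(x) log₂ p(x)
  -5/13 × log₂(5/13) = 0.5302
  -8/13 × log₂(8/13) = 0.4310
H(X) = 0.9612 bits


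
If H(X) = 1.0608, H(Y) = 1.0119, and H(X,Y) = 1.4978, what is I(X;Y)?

I(X;Y) = H(X) + H(Y) - H(X,Y)
I(X;Y) = 1.0608 + 1.0119 - 1.4978 = 0.5749 bits


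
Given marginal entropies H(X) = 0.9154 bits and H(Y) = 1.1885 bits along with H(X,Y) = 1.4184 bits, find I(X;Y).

I(X;Y) = H(X) + H(Y) - H(X,Y)
I(X;Y) = 0.9154 + 1.1885 - 1.4184 = 0.6855 bits


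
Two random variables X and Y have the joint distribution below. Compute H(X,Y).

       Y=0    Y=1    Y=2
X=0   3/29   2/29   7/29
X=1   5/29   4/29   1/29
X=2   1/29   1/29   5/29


H(X,Y) = -Σ p(x,y) log₂ p(x,y)
  p(0,0)=3/29: -0.1034 × log₂(0.1034) = 0.3386
  p(0,1)=2/29: -0.0690 × log₂(0.0690) = 0.2661
  p(0,2)=7/29: -0.2414 × log₂(0.2414) = 0.4950
  p(1,0)=5/29: -0.1724 × log₂(0.1724) = 0.4373
  p(1,1)=4/29: -0.1379 × log₂(0.1379) = 0.3942
  p(1,2)=1/29: -0.0345 × log₂(0.0345) = 0.1675
  p(2,0)=1/29: -0.0345 × log₂(0.0345) = 0.1675
  p(2,1)=1/29: -0.0345 × log₂(0.0345) = 0.1675
  p(2,2)=5/29: -0.1724 × log₂(0.1724) = 0.4373
H(X,Y) = 2.8709 bits


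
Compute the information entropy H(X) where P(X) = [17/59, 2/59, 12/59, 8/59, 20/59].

H(X) = -Σ p(x) log₂ p(x)
  -17/59 × log₂(17/59) = 0.5173
  -2/59 × log₂(2/59) = 0.1655
  -12/59 × log₂(12/59) = 0.4673
  -8/59 × log₂(8/59) = 0.3909
  -20/59 × log₂(20/59) = 0.5291
H(X) = 2.0700 bits


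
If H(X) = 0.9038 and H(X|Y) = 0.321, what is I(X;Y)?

I(X;Y) = H(X) - H(X|Y)
I(X;Y) = 0.9038 - 0.321 = 0.5828 bits


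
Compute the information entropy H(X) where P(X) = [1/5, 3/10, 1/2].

H(X) = -Σ p(x) log₂ p(x)
  -1/5 × log₂(1/5) = 0.4644
  -3/10 × log₂(3/10) = 0.5211
  -1/2 × log₂(1/2) = 0.5000
H(X) = 1.4855 bits


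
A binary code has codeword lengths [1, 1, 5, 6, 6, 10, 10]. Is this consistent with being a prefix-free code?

Kraft inequality: Σ 2^(-l_i) ≤ 1 for prefix-free code
Calculating: 2^(-1) + 2^(-1) + 2^(-5) + 2^(-6) + 2^(-6) + 2^(-10) + 2^(-10)
= 0.5 + 0.5 + 0.03125 + 0.015625 + 0.015625 + 0.0009765625 + 0.0009765625
= 1.0645
Since 1.0645 > 1, prefix-free code does not exist


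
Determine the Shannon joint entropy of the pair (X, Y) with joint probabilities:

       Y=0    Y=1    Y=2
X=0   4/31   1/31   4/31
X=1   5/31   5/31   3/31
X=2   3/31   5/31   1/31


H(X,Y) = -Σ p(x,y) log₂ p(x,y)
  p(0,0)=4/31: -0.1290 × log₂(0.1290) = 0.3812
  p(0,1)=1/31: -0.0323 × log₂(0.0323) = 0.1598
  p(0,2)=4/31: -0.1290 × log₂(0.1290) = 0.3812
  p(1,0)=5/31: -0.1613 × log₂(0.1613) = 0.4246
  p(1,1)=5/31: -0.1613 × log₂(0.1613) = 0.4246
  p(1,2)=3/31: -0.0968 × log₂(0.0968) = 0.3261
  p(2,0)=3/31: -0.0968 × log₂(0.0968) = 0.3261
  p(2,1)=5/31: -0.1613 × log₂(0.1613) = 0.4246
  p(2,2)=1/31: -0.0323 × log₂(0.0323) = 0.1598
H(X,Y) = 3.0078 bits


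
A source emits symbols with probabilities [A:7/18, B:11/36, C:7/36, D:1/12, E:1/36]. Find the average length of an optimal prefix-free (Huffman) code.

Huffman tree construction:
Combine smallest probabilities repeatedly
Resulting codes:
  A: 0 (length 1)
  B: 10 (length 2)
  C: 111 (length 3)
  D: 1101 (length 4)
  E: 1100 (length 4)
Average length = Σ p(s) × length(s) = 2.0278 bits


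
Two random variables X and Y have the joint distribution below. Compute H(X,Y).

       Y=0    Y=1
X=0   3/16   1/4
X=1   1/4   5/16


H(X,Y) = -Σ p(x,y) log₂ p(x,y)
  p(0,0)=3/16: -0.1875 × log₂(0.1875) = 0.4528
  p(0,1)=1/4: -0.2500 × log₂(0.2500) = 0.5000
  p(1,0)=1/4: -0.2500 × log₂(0.2500) = 0.5000
  p(1,1)=5/16: -0.3125 × log₂(0.3125) = 0.5244
H(X,Y) = 1.9772 bits


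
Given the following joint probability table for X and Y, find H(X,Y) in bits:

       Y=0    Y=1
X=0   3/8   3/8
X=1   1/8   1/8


H(X,Y) = -Σ p(x,y) log₂ p(x,y)
  p(0,0)=3/8: -0.3750 × log₂(0.3750) = 0.5306
  p(0,1)=3/8: -0.3750 × log₂(0.3750) = 0.5306
  p(1,0)=1/8: -0.1250 × log₂(0.1250) = 0.3750
  p(1,1)=1/8: -0.1250 × log₂(0.1250) = 0.3750
H(X,Y) = 1.8113 bits


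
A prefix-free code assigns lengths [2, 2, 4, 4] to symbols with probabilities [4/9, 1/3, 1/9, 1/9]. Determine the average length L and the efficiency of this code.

Average length L = Σ p_i × l_i = 2.4444 bits
Entropy H = 1.7527 bits
Efficiency η = H/L × 100% = 71.70%


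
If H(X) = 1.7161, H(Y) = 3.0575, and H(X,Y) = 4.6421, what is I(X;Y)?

I(X;Y) = H(X) + H(Y) - H(X,Y)
I(X;Y) = 1.7161 + 3.0575 - 4.6421 = 0.1315 bits


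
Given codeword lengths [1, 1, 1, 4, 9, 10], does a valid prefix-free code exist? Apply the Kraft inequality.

Kraft inequality: Σ 2^(-l_i) ≤ 1 for prefix-free code
Calculating: 2^(-1) + 2^(-1) + 2^(-1) + 2^(-4) + 2^(-9) + 2^(-10)
= 0.5 + 0.5 + 0.5 + 0.0625 + 0.001953125 + 0.0009765625
= 1.5654
Since 1.5654 > 1, prefix-free code does not exist


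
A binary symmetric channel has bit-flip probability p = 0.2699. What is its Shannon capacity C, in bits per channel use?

For BSC with error probability p:
C = 1 - H(p) where H(p) is binary entropy
H(0.2699) = -0.2699 × log₂(0.2699) - 0.7301 × log₂(0.7301)
H(p) = 0.8413
C = 1 - 0.8413 = 0.1587 bits/use


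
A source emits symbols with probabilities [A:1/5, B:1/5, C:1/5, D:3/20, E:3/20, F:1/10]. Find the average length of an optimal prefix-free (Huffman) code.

Huffman tree construction:
Combine smallest probabilities repeatedly
Resulting codes:
  A: 111 (length 3)
  B: 00 (length 2)
  C: 01 (length 2)
  D: 101 (length 3)
  E: 110 (length 3)
  F: 100 (length 3)
Average length = Σ p(s) × length(s) = 2.6000 bits


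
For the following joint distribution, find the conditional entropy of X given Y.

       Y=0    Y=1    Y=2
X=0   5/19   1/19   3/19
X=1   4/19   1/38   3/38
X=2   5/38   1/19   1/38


H(X|Y) = Σ_y p(y) H(X|Y=y)
  p(Y=0) = 23/38, H(X|Y=0) = 1.5310
  p(Y=1) = 5/38, H(X|Y=1) = 1.5219
  p(Y=2) = 5/19, H(X|Y=2) = 1.2955
H(X|Y) = 0.6053×1.5310 + 0.1316×1.5219 + 0.2632×1.2955 = 1.4678 bits


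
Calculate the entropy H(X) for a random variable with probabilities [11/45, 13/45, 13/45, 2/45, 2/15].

H(X) = -Σ p(x) log₂ p(x)
  -11/45 × log₂(11/45) = 0.4968
  -13/45 × log₂(13/45) = 0.5175
  -13/45 × log₂(13/45) = 0.5175
  -2/45 × log₂(2/45) = 0.1996
  -2/15 × log₂(2/15) = 0.3876
H(X) = 2.1191 bits


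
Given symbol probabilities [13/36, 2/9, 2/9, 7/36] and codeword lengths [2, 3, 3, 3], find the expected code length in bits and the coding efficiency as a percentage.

Average length L = Σ p_i × l_i = 2.6389 bits
Entropy H = 1.9544 bits
Efficiency η = H/L × 100% = 74.06%


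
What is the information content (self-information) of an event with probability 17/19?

Information content I(x) = -log₂(p(x))
I = -log₂(17/19) = -log₂(0.8947)
I = 0.1605 bits


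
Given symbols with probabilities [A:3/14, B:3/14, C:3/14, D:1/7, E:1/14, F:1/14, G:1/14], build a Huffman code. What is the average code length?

Huffman tree construction:
Combine smallest probabilities repeatedly
Resulting codes:
  A: 111 (length 3)
  B: 00 (length 2)
  C: 01 (length 2)
  D: 101 (length 3)
  E: 1100 (length 4)
  F: 1101 (length 4)
  G: 100 (length 3)
Average length = Σ p(s) × length(s) = 2.7143 bits


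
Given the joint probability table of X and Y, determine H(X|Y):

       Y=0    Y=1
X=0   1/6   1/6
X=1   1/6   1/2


H(X|Y) = Σ_y p(y) H(X|Y=y)
  p(Y=0) = 1/3, H(X|Y=0) = 1.0000
  p(Y=1) = 2/3, H(X|Y=1) = 0.8113
H(X|Y) = 0.3333×1.0000 + 0.6667×0.8113 = 0.8742 bits


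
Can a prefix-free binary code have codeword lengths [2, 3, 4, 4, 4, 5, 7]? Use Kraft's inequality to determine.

Kraft inequality: Σ 2^(-l_i) ≤ 1 for prefix-free code
Calculating: 2^(-2) + 2^(-3) + 2^(-4) + 2^(-4) + 2^(-4) + 2^(-5) + 2^(-7)
= 0.25 + 0.125 + 0.0625 + 0.0625 + 0.0625 + 0.03125 + 0.0078125
= 0.6016
Since 0.6016 ≤ 1, prefix-free code exists


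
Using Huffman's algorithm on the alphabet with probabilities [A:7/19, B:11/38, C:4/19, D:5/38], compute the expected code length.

Huffman tree construction:
Combine smallest probabilities repeatedly
Resulting codes:
  A: 0 (length 1)
  B: 10 (length 2)
  C: 111 (length 3)
  D: 110 (length 3)
Average length = Σ p(s) × length(s) = 1.9737 bits


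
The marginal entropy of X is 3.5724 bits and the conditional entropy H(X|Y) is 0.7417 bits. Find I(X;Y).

I(X;Y) = H(X) - H(X|Y)
I(X;Y) = 3.5724 - 0.7417 = 2.8307 bits


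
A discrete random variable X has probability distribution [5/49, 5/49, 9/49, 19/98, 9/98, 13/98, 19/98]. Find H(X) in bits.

H(X) = -Σ p(x) log₂ p(x)
  -5/49 × log₂(5/49) = 0.3360
  -5/49 × log₂(5/49) = 0.3360
  -9/49 × log₂(9/49) = 0.4490
  -19/98 × log₂(19/98) = 0.4589
  -9/98 × log₂(9/98) = 0.3164
  -13/98 × log₂(13/98) = 0.3866
  -19/98 × log₂(19/98) = 0.4589
H(X) = 2.7417 bits


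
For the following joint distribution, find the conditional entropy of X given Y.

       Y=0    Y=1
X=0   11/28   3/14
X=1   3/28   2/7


H(X|Y) = Σ_y p(y) H(X|Y=y)
  p(Y=0) = 1/2, H(X|Y=0) = 0.7496
  p(Y=1) = 1/2, H(X|Y=1) = 0.9852
H(X|Y) = 0.5000×0.7496 + 0.5000×0.9852 = 0.8674 bits


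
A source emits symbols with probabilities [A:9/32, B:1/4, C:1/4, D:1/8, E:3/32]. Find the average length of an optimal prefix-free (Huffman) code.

Huffman tree construction:
Combine smallest probabilities repeatedly
Resulting codes:
  A: 11 (length 2)
  B: 01 (length 2)
  C: 10 (length 2)
  D: 001 (length 3)
  E: 000 (length 3)
Average length = Σ p(s) × length(s) = 2.2188 bits


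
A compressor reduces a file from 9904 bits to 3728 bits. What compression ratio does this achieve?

Compression ratio = Original / Compressed
= 9904 / 3728 = 2.66:1


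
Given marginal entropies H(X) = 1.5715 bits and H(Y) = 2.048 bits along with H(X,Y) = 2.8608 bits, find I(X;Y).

I(X;Y) = H(X) + H(Y) - H(X,Y)
I(X;Y) = 1.5715 + 2.048 - 2.8608 = 0.7587 bits


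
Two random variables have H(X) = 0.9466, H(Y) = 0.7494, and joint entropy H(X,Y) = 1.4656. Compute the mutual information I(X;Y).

I(X;Y) = H(X) + H(Y) - H(X,Y)
I(X;Y) = 0.9466 + 0.7494 - 1.4656 = 0.2304 bits


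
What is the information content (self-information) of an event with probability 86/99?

Information content I(x) = -log₂(p(x))
I = -log₂(86/99) = -log₂(0.8687)
I = 0.2031 bits


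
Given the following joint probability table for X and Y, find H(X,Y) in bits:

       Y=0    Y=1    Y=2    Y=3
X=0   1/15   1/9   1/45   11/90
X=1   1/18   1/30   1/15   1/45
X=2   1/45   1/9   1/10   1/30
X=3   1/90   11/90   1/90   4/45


H(X,Y) = -Σ p(x,y) log₂ p(x,y)
  p(0,0)=1/15: -0.0667 × log₂(0.0667) = 0.2605
  p(0,1)=1/9: -0.1111 × log₂(0.1111) = 0.3522
  p(0,2)=1/45: -0.0222 × log₂(0.0222) = 0.1220
  p(0,3)=11/90: -0.1222 × log₂(0.1222) = 0.3706
  p(1,0)=1/18: -0.0556 × log₂(0.0556) = 0.2317
  p(1,1)=1/30: -0.0333 × log₂(0.0333) = 0.1636
  p(1,2)=1/15: -0.0667 × log₂(0.0667) = 0.2605
  p(1,3)=1/45: -0.0222 × log₂(0.0222) = 0.1220
  p(2,0)=1/45: -0.0222 × log₂(0.0222) = 0.1220
  p(2,1)=1/9: -0.1111 × log₂(0.1111) = 0.3522
  p(2,2)=1/10: -0.1000 × log₂(0.1000) = 0.3322
  p(2,3)=1/30: -0.0333 × log₂(0.0333) = 0.1636
  p(3,0)=1/90: -0.0111 × log₂(0.0111) = 0.0721
  p(3,1)=11/90: -0.1222 × log₂(0.1222) = 0.3706
  p(3,2)=1/90: -0.0111 × log₂(0.0111) = 0.0721
  p(3,3)=4/45: -0.0889 × log₂(0.0889) = 0.3104
H(X,Y) = 3.6784 bits


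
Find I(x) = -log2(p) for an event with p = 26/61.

Information content I(x) = -log₂(p(x))
I = -log₂(26/61) = -log₂(0.4262)
I = 1.2303 bits


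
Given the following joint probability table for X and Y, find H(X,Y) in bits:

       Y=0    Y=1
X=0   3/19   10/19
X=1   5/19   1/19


H(X,Y) = -Σ p(x,y) log₂ p(x,y)
  p(0,0)=3/19: -0.1579 × log₂(0.1579) = 0.4205
  p(0,1)=10/19: -0.5263 × log₂(0.5263) = 0.4874
  p(1,0)=5/19: -0.2632 × log₂(0.2632) = 0.5068
  p(1,1)=1/19: -0.0526 × log₂(0.0526) = 0.2236
H(X,Y) = 1.6383 bits


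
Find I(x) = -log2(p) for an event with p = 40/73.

Information content I(x) = -log₂(p(x))
I = -log₂(40/73) = -log₂(0.5479)
I = 0.8679 bits


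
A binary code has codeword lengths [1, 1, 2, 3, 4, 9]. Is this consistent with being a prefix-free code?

Kraft inequality: Σ 2^(-l_i) ≤ 1 for prefix-free code
Calculating: 2^(-1) + 2^(-1) + 2^(-2) + 2^(-3) + 2^(-4) + 2^(-9)
= 0.5 + 0.5 + 0.25 + 0.125 + 0.0625 + 0.001953125
= 1.4395
Since 1.4395 > 1, prefix-free code does not exist


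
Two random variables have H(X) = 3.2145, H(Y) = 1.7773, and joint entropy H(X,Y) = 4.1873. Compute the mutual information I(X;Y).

I(X;Y) = H(X) + H(Y) - H(X,Y)
I(X;Y) = 3.2145 + 1.7773 - 4.1873 = 0.8045 bits


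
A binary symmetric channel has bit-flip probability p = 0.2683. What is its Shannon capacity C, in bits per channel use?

For BSC with error probability p:
C = 1 - H(p) where H(p) is binary entropy
H(0.2683) = -0.2683 × log₂(0.2683) - 0.7317 × log₂(0.7317)
H(p) = 0.8390
C = 1 - 0.8390 = 0.1610 bits/use


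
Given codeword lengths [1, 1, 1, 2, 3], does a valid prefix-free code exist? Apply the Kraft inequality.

Kraft inequality: Σ 2^(-l_i) ≤ 1 for prefix-free code
Calculating: 2^(-1) + 2^(-1) + 2^(-1) + 2^(-2) + 2^(-3)
= 0.5 + 0.5 + 0.5 + 0.25 + 0.125
= 1.8750
Since 1.8750 > 1, prefix-free code does not exist


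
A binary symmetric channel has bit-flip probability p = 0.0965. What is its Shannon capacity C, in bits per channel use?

For BSC with error probability p:
C = 1 - H(p) where H(p) is binary entropy
H(0.0965) = -0.0965 × log₂(0.0965) - 0.9035 × log₂(0.9035)
H(p) = 0.4578
C = 1 - 0.4578 = 0.5422 bits/use


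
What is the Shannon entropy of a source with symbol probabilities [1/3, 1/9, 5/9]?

H(X) = -Σ p(x) log₂ p(x)
  -1/3 × log₂(1/3) = 0.5283
  -1/9 × log₂(1/9) = 0.3522
  -5/9 × log₂(5/9) = 0.4711
H(X) = 1.3516 bits


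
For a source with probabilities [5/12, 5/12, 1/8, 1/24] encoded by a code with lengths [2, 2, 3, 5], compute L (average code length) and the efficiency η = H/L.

Average length L = Σ p_i × l_i = 2.2500 bits
Entropy H = 1.6186 bits
Efficiency η = H/L × 100% = 71.94%


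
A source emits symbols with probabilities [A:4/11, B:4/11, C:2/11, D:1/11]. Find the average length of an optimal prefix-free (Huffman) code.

Huffman tree construction:
Combine smallest probabilities repeatedly
Resulting codes:
  A: 11 (length 2)
  B: 0 (length 1)
  C: 101 (length 3)
  D: 100 (length 3)
Average length = Σ p(s) × length(s) = 1.9091 bits


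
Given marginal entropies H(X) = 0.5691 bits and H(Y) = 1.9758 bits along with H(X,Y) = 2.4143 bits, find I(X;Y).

I(X;Y) = H(X) + H(Y) - H(X,Y)
I(X;Y) = 0.5691 + 1.9758 - 2.4143 = 0.1306 bits


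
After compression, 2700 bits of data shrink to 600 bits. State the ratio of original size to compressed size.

Compression ratio = Original / Compressed
= 2700 / 600 = 4.50:1


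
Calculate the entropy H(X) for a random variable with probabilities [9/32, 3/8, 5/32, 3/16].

H(X) = -Σ p(x) log₂ p(x)
  -9/32 × log₂(9/32) = 0.5147
  -3/8 × log₂(3/8) = 0.5306
  -5/32 × log₂(5/32) = 0.4184
  -3/16 × log₂(3/16) = 0.4528
H(X) = 1.9166 bits


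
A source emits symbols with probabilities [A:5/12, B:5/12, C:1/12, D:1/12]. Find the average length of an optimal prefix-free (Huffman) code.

Huffman tree construction:
Combine smallest probabilities repeatedly
Resulting codes:
  A: 11 (length 2)
  B: 0 (length 1)
  C: 100 (length 3)
  D: 101 (length 3)
Average length = Σ p(s) × length(s) = 1.7500 bits


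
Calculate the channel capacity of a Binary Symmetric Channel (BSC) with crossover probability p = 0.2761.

For BSC with error probability p:
C = 1 - H(p) where H(p) is binary entropy
H(0.2761) = -0.2761 × log₂(0.2761) - 0.7239 × log₂(0.7239)
H(p) = 0.8501
C = 1 - 0.8501 = 0.1499 bits/use


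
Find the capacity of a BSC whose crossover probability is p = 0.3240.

For BSC with error probability p:
C = 1 - H(p) where H(p) is binary entropy
H(0.3240) = -0.3240 × log₂(0.3240) - 0.6760 × log₂(0.6760)
H(p) = 0.9087
C = 1 - 0.9087 = 0.0913 bits/use


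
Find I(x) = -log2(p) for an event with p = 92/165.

Information content I(x) = -log₂(p(x))
I = -log₂(92/165) = -log₂(0.5576)
I = 0.8428 bits


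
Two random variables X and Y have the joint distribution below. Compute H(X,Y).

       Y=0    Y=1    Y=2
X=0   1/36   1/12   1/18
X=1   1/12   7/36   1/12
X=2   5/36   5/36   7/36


H(X,Y) = -Σ p(x,y) log₂ p(x,y)
  p(0,0)=1/36: -0.0278 × log₂(0.0278) = 0.1436
  p(0,1)=1/12: -0.0833 × log₂(0.0833) = 0.2987
  p(0,2)=1/18: -0.0556 × log₂(0.0556) = 0.2317
  p(1,0)=1/12: -0.0833 × log₂(0.0833) = 0.2987
  p(1,1)=7/36: -0.1944 × log₂(0.1944) = 0.4594
  p(1,2)=1/12: -0.0833 × log₂(0.0833) = 0.2987
  p(2,0)=5/36: -0.1389 × log₂(0.1389) = 0.3956
  p(2,1)=5/36: -0.1389 × log₂(0.1389) = 0.3956
  p(2,2)=7/36: -0.1944 × log₂(0.1944) = 0.4594
H(X,Y) = 2.9814 bits


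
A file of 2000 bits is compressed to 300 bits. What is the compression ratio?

Compression ratio = Original / Compressed
= 2000 / 300 = 6.67:1


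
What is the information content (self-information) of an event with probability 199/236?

Information content I(x) = -log₂(p(x))
I = -log₂(199/236) = -log₂(0.8432)
I = 0.2460 bits


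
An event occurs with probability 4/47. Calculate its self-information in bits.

Information content I(x) = -log₂(p(x))
I = -log₂(4/47) = -log₂(0.0851)
I = 3.5546 bits


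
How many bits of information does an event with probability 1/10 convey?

Information content I(x) = -log₂(p(x))
I = -log₂(1/10) = -log₂(0.1000)
I = 3.3219 bits


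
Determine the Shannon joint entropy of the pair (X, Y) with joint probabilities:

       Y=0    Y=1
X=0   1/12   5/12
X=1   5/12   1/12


H(X,Y) = -Σ p(x,y) log₂ p(x,y)
  p(0,0)=1/12: -0.0833 × log₂(0.0833) = 0.2987
  p(0,1)=5/12: -0.4167 × log₂(0.4167) = 0.5263
  p(1,0)=5/12: -0.4167 × log₂(0.4167) = 0.5263
  p(1,1)=1/12: -0.0833 × log₂(0.0833) = 0.2987
H(X,Y) = 1.6500 bits


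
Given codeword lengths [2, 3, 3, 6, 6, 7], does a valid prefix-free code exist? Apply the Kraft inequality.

Kraft inequality: Σ 2^(-l_i) ≤ 1 for prefix-free code
Calculating: 2^(-2) + 2^(-3) + 2^(-3) + 2^(-6) + 2^(-6) + 2^(-7)
= 0.25 + 0.125 + 0.125 + 0.015625 + 0.015625 + 0.0078125
= 0.5391
Since 0.5391 ≤ 1, prefix-free code exists


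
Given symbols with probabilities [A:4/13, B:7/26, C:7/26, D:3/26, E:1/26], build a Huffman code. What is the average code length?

Huffman tree construction:
Combine smallest probabilities repeatedly
Resulting codes:
  A: 11 (length 2)
  B: 01 (length 2)
  C: 10 (length 2)
  D: 001 (length 3)
  E: 000 (length 3)
Average length = Σ p(s) × length(s) = 2.1538 bits


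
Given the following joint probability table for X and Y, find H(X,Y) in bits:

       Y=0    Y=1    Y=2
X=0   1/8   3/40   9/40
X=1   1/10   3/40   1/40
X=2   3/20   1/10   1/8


H(X,Y) = -Σ p(x,y) log₂ p(x,y)
  p(0,0)=1/8: -0.1250 × log₂(0.1250) = 0.3750
  p(0,1)=3/40: -0.0750 × log₂(0.0750) = 0.2803
  p(0,2)=9/40: -0.2250 × log₂(0.2250) = 0.4842
  p(1,0)=1/10: -0.1000 × log₂(0.1000) = 0.3322
  p(1,1)=3/40: -0.0750 × log₂(0.0750) = 0.2803
  p(1,2)=1/40: -0.0250 × log₂(0.0250) = 0.1330
  p(2,0)=3/20: -0.1500 × log₂(0.1500) = 0.4105
  p(2,1)=1/10: -0.1000 × log₂(0.1000) = 0.3322
  p(2,2)=1/8: -0.1250 × log₂(0.1250) = 0.3750
H(X,Y) = 3.0027 bits


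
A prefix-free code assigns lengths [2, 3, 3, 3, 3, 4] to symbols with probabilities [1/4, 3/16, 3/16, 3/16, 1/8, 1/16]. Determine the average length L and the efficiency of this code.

Average length L = Σ p_i × l_i = 2.8125 bits
Entropy H = 2.4835 bits
Efficiency η = H/L × 100% = 88.30%


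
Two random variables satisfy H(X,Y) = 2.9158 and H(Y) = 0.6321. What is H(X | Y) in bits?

Chain rule: H(X,Y) = H(X|Y) + H(Y)
H(X|Y) = H(X,Y) - H(Y) = 2.9158 - 0.6321 = 2.2837 bits


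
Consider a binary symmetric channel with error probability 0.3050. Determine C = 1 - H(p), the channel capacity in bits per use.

For BSC with error probability p:
C = 1 - H(p) where H(p) is binary entropy
H(0.3050) = -0.3050 × log₂(0.3050) - 0.6950 × log₂(0.6950)
H(p) = 0.8873
C = 1 - 0.8873 = 0.1127 bits/use


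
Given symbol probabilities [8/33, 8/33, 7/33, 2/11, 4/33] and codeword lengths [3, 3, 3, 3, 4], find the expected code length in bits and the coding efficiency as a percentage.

Average length L = Σ p_i × l_i = 3.1212 bits
Entropy H = 2.2819 bits
Efficiency η = H/L × 100% = 73.11%
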